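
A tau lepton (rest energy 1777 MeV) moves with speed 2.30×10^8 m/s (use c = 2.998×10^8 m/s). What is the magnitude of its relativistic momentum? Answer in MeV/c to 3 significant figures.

p ≈ 2130 MeV/c

β = v/c = 2.30×10^8 / 2.998×10^8 = 0.76718
γ = 1/√(1 − 0.76718²) = 1.5590
p = γβm₀c = 1.5590 × 0.76718 × 1777 MeV/c = 2130 MeV/c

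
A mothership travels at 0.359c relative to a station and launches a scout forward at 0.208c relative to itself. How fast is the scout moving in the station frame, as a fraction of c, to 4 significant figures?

Compose boost 2: (0.208 + 0.359)/(1 + 0.208×0.359) = 0.5670/1.07467 = 0.5276

u ≈ 0.5276c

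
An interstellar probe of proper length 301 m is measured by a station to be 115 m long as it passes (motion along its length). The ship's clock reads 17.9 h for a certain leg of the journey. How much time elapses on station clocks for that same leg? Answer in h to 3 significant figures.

Δt ≈ 46.9 h

Length contraction ⇒ γ = L₀/L = 301/115 = 2.6174
Time dilation: Δt = γτ₀ = 2.6174 × 17.9 h = 46.9 h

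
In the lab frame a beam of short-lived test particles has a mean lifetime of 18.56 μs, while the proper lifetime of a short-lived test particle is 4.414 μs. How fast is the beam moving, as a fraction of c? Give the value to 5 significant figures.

γ = Δt/τ₀ = 18.56/4.414 = 4.204803
β = √(1 − 1/γ²) = √(1 − 1/4.204803²) = 0.97131

β ≈ 0.97131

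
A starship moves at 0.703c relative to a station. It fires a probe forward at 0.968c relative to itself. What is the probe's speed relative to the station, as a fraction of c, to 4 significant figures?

u ≈ 0.9943c

Relativistic velocity addition: u = (u' + v)/(1 + u'v/c²)
= (0.968 + 0.703)/(1 + 0.968×0.703) = 1.671/1.68050 = 0.9943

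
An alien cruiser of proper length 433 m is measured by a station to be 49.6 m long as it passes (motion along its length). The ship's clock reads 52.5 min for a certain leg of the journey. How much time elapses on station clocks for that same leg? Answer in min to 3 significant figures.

Length contraction ⇒ γ = L₀/L = 433/49.6 = 8.7298
Time dilation: Δt = γτ₀ = 8.7298 × 52.5 min = 458 min

Δt ≈ 458 min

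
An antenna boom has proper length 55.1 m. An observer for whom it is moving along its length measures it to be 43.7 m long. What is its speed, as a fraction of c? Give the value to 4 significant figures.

β ≈ 0.6091

γ = L₀/L = 55.1/43.7 = 1.26087
β = √(1 − 1/γ²) = 0.6091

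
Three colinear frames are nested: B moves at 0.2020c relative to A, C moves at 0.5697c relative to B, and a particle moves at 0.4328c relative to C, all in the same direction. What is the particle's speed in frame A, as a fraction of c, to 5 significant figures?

Compose boost 2: (0.5697 + 0.2020)/(1 + 0.5697×0.2020) = 0.77170/1.115079 = 0.6920583
Compose boost 3: (0.4328 + 0.6920583)/(1 + 0.4328×0.6920583) = 1.124858/1.299523 = 0.86559

u ≈ 0.86559c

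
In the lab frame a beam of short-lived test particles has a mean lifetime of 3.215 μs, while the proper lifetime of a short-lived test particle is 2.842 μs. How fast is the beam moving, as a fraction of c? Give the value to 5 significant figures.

γ = Δt/τ₀ = 3.215/2.842 = 1.131246
β = √(1 − 1/γ²) = √(1 − 1/1.131246²) = 0.46752

β ≈ 0.46752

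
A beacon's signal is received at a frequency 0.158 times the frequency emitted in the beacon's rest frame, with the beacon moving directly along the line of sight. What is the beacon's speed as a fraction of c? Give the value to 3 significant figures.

β ≈ 0.951

f_obs/f_src = √((1−β)/(1+β)) = 0.158  ⇒  (1−β)/(1+β) = 0.024964
β = |1 − D²|/(1 + D²) = |1 − 0.024964|/(1 + 0.024964) = 0.951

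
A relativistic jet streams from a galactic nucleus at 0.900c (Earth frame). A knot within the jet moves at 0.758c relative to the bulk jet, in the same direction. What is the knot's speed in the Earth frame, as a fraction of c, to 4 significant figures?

Relativistic velocity addition: u = (u' + v)/(1 + u'v/c²)
= (0.758 + 0.900)/(1 + 0.758×0.900) = 1.658/1.68220 = 0.9856

u ≈ 0.9856c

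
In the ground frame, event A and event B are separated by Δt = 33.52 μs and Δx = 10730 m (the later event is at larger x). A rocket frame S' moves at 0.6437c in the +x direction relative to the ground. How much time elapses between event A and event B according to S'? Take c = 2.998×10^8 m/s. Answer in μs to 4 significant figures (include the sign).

Δt' ≈ 13.70 μs

γ = 1/√(1 − 0.6437²) = 1.30671
Δt' = γ(Δt − vΔx/c²) = 1.30671 × (33.52 μs − 0.6437×10730 m / (2.998×10^8 m/s))
= 1.30671 × (10.4816 μs) = 13.70 μs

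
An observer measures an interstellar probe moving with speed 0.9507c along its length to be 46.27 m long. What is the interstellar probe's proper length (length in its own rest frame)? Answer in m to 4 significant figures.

γ = 1/√(1 − 0.9507²) = 3.22464
L₀ = γL = 3.22464 × 46.27 = 149.2 m

L₀ ≈ 149.2 m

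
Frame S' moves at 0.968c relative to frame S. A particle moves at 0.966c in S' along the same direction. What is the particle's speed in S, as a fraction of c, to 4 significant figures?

u ≈ 0.9994c

Relativistic velocity addition: u = (u' + v)/(1 + u'v/c²)
= (0.966 + 0.968)/(1 + 0.966×0.968) = 1.934/1.93509 = 0.9994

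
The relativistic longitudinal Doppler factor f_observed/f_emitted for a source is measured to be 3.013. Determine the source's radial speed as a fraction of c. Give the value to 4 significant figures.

f_obs/f_src = √((1+β)/(1−β)) = 3.013  ⇒  (1+β)/(1−β) = 9.07817
β = |1 − D²|/(1 + D²) = |1 − 9.07817|/(1 + 9.07817) = 0.8016

β ≈ 0.8016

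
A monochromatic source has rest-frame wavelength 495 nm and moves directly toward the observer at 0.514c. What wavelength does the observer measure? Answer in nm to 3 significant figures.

Relativistic Doppler: λ_obs = λ_src √((1−β)/(1+β))
= 495 × √(0.48600/1.5140) = 495 × 0.56657 = 280 nm

λ_obs ≈ 280 nm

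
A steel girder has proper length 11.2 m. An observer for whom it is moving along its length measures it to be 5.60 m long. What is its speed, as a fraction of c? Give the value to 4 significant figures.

γ = L₀/L = 11.2/5.60 = 2.00000
β = √(1 − 1/γ²) = 0.8660

β ≈ 0.8660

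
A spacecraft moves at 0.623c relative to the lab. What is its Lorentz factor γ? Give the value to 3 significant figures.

γ = 1/√(1 − β²) = 1/√(1 − 0.623²) = 1/√(0.61187) = 1.28

γ ≈ 1.28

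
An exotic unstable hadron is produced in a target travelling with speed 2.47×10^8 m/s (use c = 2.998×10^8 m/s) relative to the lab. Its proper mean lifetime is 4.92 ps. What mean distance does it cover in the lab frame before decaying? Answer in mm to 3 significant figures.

β = v/c = 2.47×10^8 / 2.998×10^8 = 0.82388
γ = 1/√(1 − 0.82388²) = 1.7644
Dilated lifetime: Δt = γτ₀ = 1.7644 × 4.92 ps = 8.6809 ps
d = vΔt = 0.82388c × 8.6809 ps = 2.4700×10^8 m/s × 8.6809×10^-12 s = 2.14 mm

d ≈ 2.14 mm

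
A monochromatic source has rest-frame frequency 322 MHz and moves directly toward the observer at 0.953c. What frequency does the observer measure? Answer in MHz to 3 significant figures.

f_obs ≈ 2080 MHz

Relativistic Doppler: f_obs = f_src √((1+β)/(1−β))
= 322 × √(1.9530/0.047000) = 322 × 6.4462 = 2080 MHz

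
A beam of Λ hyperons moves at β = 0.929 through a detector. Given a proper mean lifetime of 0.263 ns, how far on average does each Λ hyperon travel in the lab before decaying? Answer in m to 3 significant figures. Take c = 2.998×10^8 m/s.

d ≈ 0.198 m

γ = 1/√(1 − 0.929²) = 2.7021
Dilated lifetime: Δt = γτ₀ = 2.7021 × 0.263 ns = 0.71066 ns
d = vΔt = 0.929c × 0.71066 ns = 2.7851×10^8 m/s × 7.1066×10^-10 s = 0.198 m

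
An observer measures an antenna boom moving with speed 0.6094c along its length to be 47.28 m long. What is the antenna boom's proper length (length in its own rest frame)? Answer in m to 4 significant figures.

L₀ ≈ 59.63 m

γ = 1/√(1 − 0.6094²) = 1.26125
L₀ = γL = 1.26125 × 47.28 = 59.63 m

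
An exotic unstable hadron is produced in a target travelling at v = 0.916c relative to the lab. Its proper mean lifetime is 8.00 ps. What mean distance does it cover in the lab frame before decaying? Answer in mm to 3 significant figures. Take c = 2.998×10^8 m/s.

d ≈ 5.48 mm

γ = 1/√(1 − 0.916²) = 2.4927
Dilated lifetime: Δt = γτ₀ = 2.4927 × 8.00 ps = 19.941 ps
d = vΔt = 0.916c × 19.941 ps = 2.7462×10^8 m/s × 1.9941×10^-11 s = 5.48 mm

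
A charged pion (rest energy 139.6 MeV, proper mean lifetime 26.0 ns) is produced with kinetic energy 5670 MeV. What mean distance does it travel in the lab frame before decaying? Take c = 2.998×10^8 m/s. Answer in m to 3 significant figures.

γ = 1 + K/(m₀c²) = 1 + 5670/139.6 = 41.616
β = √(1 − 1/γ²) = 0.99971
Dilated lifetime: γτ₀ = 41.616 × 26.0 ns = 1082.0 ns
d = βc·γτ₀ = 0.99971 × (2.998×10^8 m/s) × 1.0820×10^-6 s = 324 m

d ≈ 324 m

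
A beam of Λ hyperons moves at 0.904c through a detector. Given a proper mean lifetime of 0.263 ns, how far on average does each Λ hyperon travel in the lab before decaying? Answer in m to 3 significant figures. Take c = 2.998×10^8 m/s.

d ≈ 0.167 m

γ = 1/√(1 − 0.904²) = 2.3390
Dilated lifetime: Δt = γτ₀ = 2.3390 × 0.263 ns = 0.61516 ns
d = vΔt = 0.904c × 0.61516 ns = 2.7102×10^8 m/s × 6.1516×10^-10 s = 0.167 m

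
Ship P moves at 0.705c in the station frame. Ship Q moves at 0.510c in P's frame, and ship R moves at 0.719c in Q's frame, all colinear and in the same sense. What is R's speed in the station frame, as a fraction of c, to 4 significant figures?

Compose boost 2: (0.510 + 0.705)/(1 + 0.510×0.705) = 1.215/1.35955 = 0.893678
Compose boost 3: (0.719 + 0.893678)/(1 + 0.719×0.893678) = 1.61268/1.64255 = 0.9818

u ≈ 0.9818c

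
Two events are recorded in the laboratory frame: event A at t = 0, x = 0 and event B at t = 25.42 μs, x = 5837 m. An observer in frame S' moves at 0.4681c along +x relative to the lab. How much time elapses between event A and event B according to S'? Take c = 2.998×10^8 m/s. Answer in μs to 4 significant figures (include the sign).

Δt' ≈ 18.45 μs

γ = 1/√(1 − 0.4681²) = 1.13164
Δt' = γ(Δt − vΔx/c²) = 1.13164 × (25.42 μs − 0.4681×5837 m / (2.998×10^8 m/s))
= 1.13164 × (16.3063 μs) = 18.45 μs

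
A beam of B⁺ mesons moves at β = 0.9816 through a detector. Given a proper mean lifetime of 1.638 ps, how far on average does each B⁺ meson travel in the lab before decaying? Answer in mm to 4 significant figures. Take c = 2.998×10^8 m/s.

d ≈ 2.524 mm

γ = 1/√(1 − 0.9816²) = 5.23701
Dilated lifetime: Δt = γτ₀ = 5.23701 × 1.638 ps = 8.57822 ps
d = vΔt = 0.9816c × 8.57822 ps = 2.94284×10^8 m/s × 8.57822×10^-12 s = 2.524 mm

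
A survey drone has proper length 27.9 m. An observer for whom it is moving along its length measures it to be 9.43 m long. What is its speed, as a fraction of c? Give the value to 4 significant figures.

β ≈ 0.9411

γ = L₀/L = 27.9/9.43 = 2.95864
β = √(1 − 1/γ²) = 0.9411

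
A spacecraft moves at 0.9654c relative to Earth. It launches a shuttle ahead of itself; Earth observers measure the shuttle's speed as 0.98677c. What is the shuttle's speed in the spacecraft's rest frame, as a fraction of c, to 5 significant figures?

u' ≈ 0.45111c

Inverse velocity addition: u' = (u − v)/(1 − uv/c²)
= (0.98677 − 0.9654)/(1 − 0.98677×0.9654) = 0.021370/0.04737224 = 0.45111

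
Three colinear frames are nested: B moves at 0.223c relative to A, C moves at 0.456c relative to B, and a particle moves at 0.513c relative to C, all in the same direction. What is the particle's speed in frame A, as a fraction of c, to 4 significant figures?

u ≈ 0.8580c

Compose boost 2: (0.456 + 0.223)/(1 + 0.456×0.223) = 0.6790/1.10169 = 0.616327
Compose boost 3: (0.513 + 0.616327)/(1 + 0.513×0.616327) = 1.12933/1.31618 = 0.8580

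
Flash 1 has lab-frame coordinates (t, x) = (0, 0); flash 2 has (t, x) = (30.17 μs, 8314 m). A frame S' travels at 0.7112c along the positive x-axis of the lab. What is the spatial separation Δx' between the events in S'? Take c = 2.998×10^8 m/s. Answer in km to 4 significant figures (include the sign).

Δx' ≈ 2.676 km

γ = 1/√(1 − 0.7112²) = 1.42250
Δx' = γ(Δx − vΔt) = 1.42250 × (8314 m − 0.7112×(2.998×10^8 m/s)×30.17×10^-6 s)
= 1.42250 × (1881.22 m) = 2.676 km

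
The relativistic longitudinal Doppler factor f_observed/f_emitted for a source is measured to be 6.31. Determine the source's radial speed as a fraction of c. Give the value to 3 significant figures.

f_obs/f_src = √((1+β)/(1−β)) = 6.31  ⇒  (1+β)/(1−β) = 39.816
β = |1 − D²|/(1 + D²) = |1 − 39.816|/(1 + 39.816) = 0.951

β ≈ 0.951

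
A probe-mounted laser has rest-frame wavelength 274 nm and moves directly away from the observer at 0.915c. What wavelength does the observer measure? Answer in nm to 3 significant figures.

λ_obs ≈ 1300 nm

Relativistic Doppler: λ_obs = λ_src √((1+β)/(1−β))
= 274 × √(1.9150/0.085000) = 274 × 4.7465 = 1300 nm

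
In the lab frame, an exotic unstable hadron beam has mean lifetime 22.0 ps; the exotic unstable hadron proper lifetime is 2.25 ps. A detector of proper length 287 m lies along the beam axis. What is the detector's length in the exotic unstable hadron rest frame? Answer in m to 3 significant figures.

L ≈ 29.4 m

Time dilation ⇒ γ = Δt/τ₀ = 22.0/2.25 = 9.7778
Length contraction: L = L₀/γ = 287/9.7778 = 29.4 m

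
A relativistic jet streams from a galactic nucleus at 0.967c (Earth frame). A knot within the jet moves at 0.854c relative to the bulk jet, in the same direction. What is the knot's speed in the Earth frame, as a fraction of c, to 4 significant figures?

Relativistic velocity addition: u = (u' + v)/(1 + u'v/c²)
= (0.854 + 0.967)/(1 + 0.854×0.967) = 1.821/1.82582 = 0.9974

u ≈ 0.9974c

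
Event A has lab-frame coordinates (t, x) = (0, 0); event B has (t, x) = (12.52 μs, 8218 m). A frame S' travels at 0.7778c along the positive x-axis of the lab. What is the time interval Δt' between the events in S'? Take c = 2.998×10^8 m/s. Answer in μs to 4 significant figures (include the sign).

γ = 1/√(1 − 0.7778²) = 1.59106
Δt' = γ(Δt − vΔx/c²) = 1.59106 × (12.52 μs − 0.7778×8218 m / (2.998×10^8 m/s))
= 1.59106 × (-8.80075 μs) = -14.00 μs

Δt' ≈ -14.00 μs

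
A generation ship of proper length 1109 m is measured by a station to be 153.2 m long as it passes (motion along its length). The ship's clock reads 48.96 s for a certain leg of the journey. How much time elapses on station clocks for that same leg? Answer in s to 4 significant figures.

Δt ≈ 354.4 s

Length contraction ⇒ γ = L₀/L = 1109/153.2 = 7.23890
Time dilation: Δt = γτ₀ = 7.23890 × 48.96 s = 354.4 s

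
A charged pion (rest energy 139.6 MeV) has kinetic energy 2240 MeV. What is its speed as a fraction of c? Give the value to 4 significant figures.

β ≈ 0.9983

γ = 1 + K/(m₀c²) = 1 + 2240/139.6 = 17.0458
β = √(1 − 1/γ²) = 0.9983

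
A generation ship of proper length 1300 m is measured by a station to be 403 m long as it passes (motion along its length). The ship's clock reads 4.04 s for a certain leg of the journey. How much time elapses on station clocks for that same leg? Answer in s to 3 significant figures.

Length contraction ⇒ γ = L₀/L = 1300/403 = 3.2258
Time dilation: Δt = γτ₀ = 3.2258 × 4.04 s = 13.0 s

Δt ≈ 13.0 s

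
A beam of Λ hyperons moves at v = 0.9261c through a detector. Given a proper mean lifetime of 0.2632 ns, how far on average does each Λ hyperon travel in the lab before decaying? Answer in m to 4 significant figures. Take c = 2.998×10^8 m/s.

γ = 1/√(1 − 0.9261²) = 2.65056
Dilated lifetime: Δt = γτ₀ = 2.65056 × 0.2632 ns = 0.697629 ns
d = vΔt = 0.9261c × 0.697629 ns = 2.77645×10^8 m/s × 6.97629×10^-10 s = 0.1937 m

d ≈ 0.1937 m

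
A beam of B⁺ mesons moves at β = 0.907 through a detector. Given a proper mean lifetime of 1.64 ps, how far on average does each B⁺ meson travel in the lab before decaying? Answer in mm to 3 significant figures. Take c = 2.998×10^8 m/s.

γ = 1/√(1 − 0.907²) = 2.3746
Dilated lifetime: Δt = γτ₀ = 2.3746 × 1.64 ps = 3.8943 ps
d = vΔt = 0.907c × 3.8943 ps = 2.7192×10^8 m/s × 3.8943×10^-12 s = 1.06 mm

d ≈ 1.06 mm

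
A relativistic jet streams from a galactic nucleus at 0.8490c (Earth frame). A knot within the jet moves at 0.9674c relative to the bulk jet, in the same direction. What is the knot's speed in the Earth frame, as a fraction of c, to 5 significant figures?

Relativistic velocity addition: u = (u' + v)/(1 + u'v/c²)
= (0.9674 + 0.8490)/(1 + 0.9674×0.8490) = 1.8164/1.821323 = 0.99730

u ≈ 0.99730c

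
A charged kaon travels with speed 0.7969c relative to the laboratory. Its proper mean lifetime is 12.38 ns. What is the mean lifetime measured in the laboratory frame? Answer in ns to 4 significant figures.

Δt ≈ 20.49 ns

γ = 1/√(1 − 0.7969²) = 1.65532
Time dilation: Δt = γτ₀ = 1.65532 × 12.38 ns = 20.49 ns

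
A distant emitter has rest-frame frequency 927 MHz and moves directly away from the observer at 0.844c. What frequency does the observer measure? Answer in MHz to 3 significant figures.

Relativistic Doppler: f_obs = f_src √((1−β)/(1+β))
= 927 × √(0.15600/1.8440) = 927 × 0.29086 = 270 MHz

f_obs ≈ 270 MHz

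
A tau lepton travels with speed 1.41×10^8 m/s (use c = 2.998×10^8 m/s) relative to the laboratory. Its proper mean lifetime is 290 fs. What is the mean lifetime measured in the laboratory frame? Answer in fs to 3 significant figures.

β = v/c = 1.41×10^8 / 2.998×10^8 = 0.47031
γ = 1/√(1 − 0.47031²) = 1.1331
Time dilation: Δt = γτ₀ = 1.1331 × 290 fs = 329 fs

Δt ≈ 329 fs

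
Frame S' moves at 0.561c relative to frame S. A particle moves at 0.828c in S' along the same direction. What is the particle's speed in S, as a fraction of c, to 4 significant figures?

u ≈ 0.9484c

Relativistic velocity addition: u = (u' + v)/(1 + u'v/c²)
= (0.828 + 0.561)/(1 + 0.828×0.561) = 1.389/1.46451 = 0.9484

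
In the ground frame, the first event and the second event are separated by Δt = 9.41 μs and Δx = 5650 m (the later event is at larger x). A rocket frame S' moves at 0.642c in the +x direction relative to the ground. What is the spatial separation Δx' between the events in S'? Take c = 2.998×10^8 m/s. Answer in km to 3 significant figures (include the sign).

Δx' ≈ 5.01 km

γ = 1/√(1 − 0.642²) = 1.3043
Δx' = γ(Δx − vΔt) = 1.3043 × (5650 m − 0.642×(2.998×10^8 m/s)×9.41×10^-6 s)
= 1.3043 × (3838.8 m) = 5.01 km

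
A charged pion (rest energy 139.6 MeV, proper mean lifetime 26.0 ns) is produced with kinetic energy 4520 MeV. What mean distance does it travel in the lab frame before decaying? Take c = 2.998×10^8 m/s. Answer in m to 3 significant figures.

d ≈ 260 m

γ = 1 + K/(m₀c²) = 1 + 4520/139.6 = 33.378
β = √(1 − 1/γ²) = 0.99955
Dilated lifetime: γτ₀ = 33.378 × 26.0 ns = 867.83 ns
d = βc·γτ₀ = 0.99955 × (2.998×10^8 m/s) × 8.6783×10^-7 s = 260 m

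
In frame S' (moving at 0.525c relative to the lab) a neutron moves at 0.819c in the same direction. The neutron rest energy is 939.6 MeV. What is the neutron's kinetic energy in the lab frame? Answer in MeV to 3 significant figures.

K ≈ 1810 MeV

u_lab = (0.819 + 0.525)/(1 + 0.819×0.525) = 0.939877
γ = 1/√(1 − 0.939877²) = 2.9281
K = (γ − 1)m₀c² = (2.9281 − 1) × 939.6 = 1.9281 × 939.6 = 1810 MeV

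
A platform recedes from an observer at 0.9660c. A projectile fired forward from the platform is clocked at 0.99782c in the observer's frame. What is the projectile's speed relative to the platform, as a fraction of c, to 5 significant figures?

u' ≈ 0.88130c

Inverse velocity addition: u' = (u − v)/(1 − uv/c²)
= (0.99782 − 0.9660)/(1 − 0.99782×0.9660) = 0.031820/0.03610588 = 0.88130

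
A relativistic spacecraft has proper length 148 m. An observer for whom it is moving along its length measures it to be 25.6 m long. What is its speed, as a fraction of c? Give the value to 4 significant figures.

γ = L₀/L = 148/25.6 = 5.78125
β = √(1 − 1/γ²) = 0.9849

β ≈ 0.9849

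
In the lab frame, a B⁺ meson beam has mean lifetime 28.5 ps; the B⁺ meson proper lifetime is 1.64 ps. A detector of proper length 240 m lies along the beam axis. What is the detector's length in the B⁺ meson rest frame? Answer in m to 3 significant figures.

Time dilation ⇒ γ = Δt/τ₀ = 28.5/1.64 = 17.378
Length contraction: L = L₀/γ = 240/17.378 = 13.8 m

L ≈ 13.8 m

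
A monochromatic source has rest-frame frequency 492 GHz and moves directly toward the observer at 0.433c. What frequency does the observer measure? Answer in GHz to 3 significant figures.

Relativistic Doppler: f_obs = f_src √((1+β)/(1−β))
= 492 × √(1.4330/0.56700) = 492 × 1.5898 = 782 GHz

f_obs ≈ 782 GHz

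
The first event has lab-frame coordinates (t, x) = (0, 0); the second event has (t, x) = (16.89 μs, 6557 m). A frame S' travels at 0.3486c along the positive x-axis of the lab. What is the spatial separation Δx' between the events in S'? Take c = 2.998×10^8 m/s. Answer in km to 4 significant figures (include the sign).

Δx' ≈ 5.113 km

γ = 1/√(1 − 0.3486²) = 1.06693
Δx' = γ(Δx − vΔt) = 1.06693 × (6557 m − 0.3486×(2.998×10^8 m/s)×16.89×10^-6 s)
= 1.06693 × (4791.82 m) = 5.113 km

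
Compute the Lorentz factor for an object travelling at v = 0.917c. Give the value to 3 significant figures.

γ = 1/√(1 − β²) = 1/√(1 − 0.917²) = 1/√(0.15911) = 2.51

γ ≈ 2.51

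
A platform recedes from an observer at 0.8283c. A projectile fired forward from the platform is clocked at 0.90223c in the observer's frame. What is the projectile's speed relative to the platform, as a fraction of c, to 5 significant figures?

Inverse velocity addition: u' = (u − v)/(1 − uv/c²)
= (0.90223 − 0.8283)/(1 − 0.90223×0.8283) = 0.073930/0.2526829 = 0.29258

u' ≈ 0.29258c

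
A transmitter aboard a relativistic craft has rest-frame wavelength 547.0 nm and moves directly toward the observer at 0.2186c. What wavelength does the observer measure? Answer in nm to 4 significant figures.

Relativistic Doppler: λ_obs = λ_src √((1−β)/(1+β))
= 547.0 × √(0.781400/1.21860) = 547.0 × 0.800767 = 438.0 nm

λ_obs ≈ 438.0 nm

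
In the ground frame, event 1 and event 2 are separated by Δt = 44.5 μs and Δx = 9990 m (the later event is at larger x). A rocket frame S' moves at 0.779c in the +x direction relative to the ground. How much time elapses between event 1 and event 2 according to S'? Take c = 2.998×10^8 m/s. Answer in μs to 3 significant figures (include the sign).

γ = 1/√(1 − 0.779²) = 1.5948
Δt' = γ(Δt − vΔx/c²) = 1.5948 × (44.5 μs − 0.779×9990 m / (2.998×10^8 m/s))
= 1.5948 × (18.542 μs) = 29.6 μs

Δt' ≈ 29.6 μs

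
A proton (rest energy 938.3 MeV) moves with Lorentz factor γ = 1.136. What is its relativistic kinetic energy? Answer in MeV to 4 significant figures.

γ = 1.136 (given)
K = (γ − 1)m₀c² = (1.136 − 1) × 938.3 MeV = 0.136000 × 938.3 MeV = 127.6 MeV

K ≈ 127.6 MeV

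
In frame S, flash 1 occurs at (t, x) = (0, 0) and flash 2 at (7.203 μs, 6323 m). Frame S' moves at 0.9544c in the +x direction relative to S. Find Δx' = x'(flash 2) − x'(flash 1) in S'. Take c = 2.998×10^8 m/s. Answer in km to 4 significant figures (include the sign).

γ = 1/√(1 − 0.9544²) = 3.34974
Δx' = γ(Δx − vΔt) = 3.34974 × (6323 m − 0.9544×(2.998×10^8 m/s)×7.203×10^-6 s)
= 3.34974 × (4262.01 m) = 14.28 km

Δx' ≈ 14.28 km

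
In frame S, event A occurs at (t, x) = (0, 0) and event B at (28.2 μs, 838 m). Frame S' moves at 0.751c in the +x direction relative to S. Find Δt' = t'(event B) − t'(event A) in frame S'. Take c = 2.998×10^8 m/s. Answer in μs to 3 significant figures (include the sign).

Δt' ≈ 39.5 μs

γ = 1/√(1 − 0.751²) = 1.5145
Δt' = γ(Δt − vΔx/c²) = 1.5145 × (28.2 μs − 0.751×838 m / (2.998×10^8 m/s))
= 1.5145 × (26.101 μs) = 39.5 μs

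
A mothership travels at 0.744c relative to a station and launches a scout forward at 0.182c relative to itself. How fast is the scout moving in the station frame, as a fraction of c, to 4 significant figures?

u ≈ 0.8156c

Compose boost 2: (0.182 + 0.744)/(1 + 0.182×0.744) = 0.9260/1.13541 = 0.8156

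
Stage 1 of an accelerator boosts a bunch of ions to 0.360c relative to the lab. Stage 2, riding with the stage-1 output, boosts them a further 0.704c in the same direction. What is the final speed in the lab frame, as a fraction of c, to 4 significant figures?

Compose boost 2: (0.704 + 0.360)/(1 + 0.704×0.360) = 1.064/1.25344 = 0.8489

u ≈ 0.8489c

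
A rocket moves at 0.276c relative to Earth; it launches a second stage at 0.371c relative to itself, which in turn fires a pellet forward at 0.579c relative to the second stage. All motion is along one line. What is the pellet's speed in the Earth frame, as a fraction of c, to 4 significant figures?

Compose boost 2: (0.371 + 0.276)/(1 + 0.371×0.276) = 0.6470/1.10240 = 0.586903
Compose boost 3: (0.579 + 0.586903)/(1 + 0.579×0.586903) = 1.16590/1.33982 = 0.8702

u ≈ 0.8702c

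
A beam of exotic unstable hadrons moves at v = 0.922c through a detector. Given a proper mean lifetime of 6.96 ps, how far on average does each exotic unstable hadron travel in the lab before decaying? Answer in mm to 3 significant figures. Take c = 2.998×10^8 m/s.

γ = 1/√(1 − 0.922²) = 2.5827
Dilated lifetime: Δt = γτ₀ = 2.5827 × 6.96 ps = 17.976 ps
d = vΔt = 0.922c × 17.976 ps = 2.7642×10^8 m/s × 1.7976×10^-11 s = 4.97 mm

d ≈ 4.97 mm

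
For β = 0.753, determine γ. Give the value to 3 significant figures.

γ = 1/√(1 − β²) = 1/√(1 − 0.753²) = 1/√(0.43299) = 1.52

γ ≈ 1.52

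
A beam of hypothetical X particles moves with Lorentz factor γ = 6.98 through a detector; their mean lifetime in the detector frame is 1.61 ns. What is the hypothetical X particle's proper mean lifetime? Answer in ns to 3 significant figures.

γ = 6.98 (given)
Proper time: τ₀ = Δt/γ = 1.61/6.98 = 0.231 ns

τ₀ ≈ 0.231 ns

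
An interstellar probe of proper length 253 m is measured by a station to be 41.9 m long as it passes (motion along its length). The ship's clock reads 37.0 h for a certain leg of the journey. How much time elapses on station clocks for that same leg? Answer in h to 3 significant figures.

Δt ≈ 223 h

Length contraction ⇒ γ = L₀/L = 253/41.9 = 6.0382
Time dilation: Δt = γτ₀ = 6.0382 × 37.0 h = 223 h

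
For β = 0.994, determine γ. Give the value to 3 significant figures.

γ ≈ 9.14

γ = 1/√(1 − β²) = 1/√(1 − 0.994²) = 1/√(0.011964) = 9.14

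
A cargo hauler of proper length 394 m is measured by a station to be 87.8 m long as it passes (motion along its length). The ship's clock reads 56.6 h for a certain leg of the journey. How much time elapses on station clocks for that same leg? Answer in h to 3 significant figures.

Length contraction ⇒ γ = L₀/L = 394/87.8 = 4.4875
Time dilation: Δt = γτ₀ = 4.4875 × 56.6 h = 254 h

Δt ≈ 254 h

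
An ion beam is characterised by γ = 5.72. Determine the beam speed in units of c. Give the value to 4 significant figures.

β = √(1 − 1/γ²) = √(1 − 1/5.72²) = √(0.969436) = 0.9846

β ≈ 0.9846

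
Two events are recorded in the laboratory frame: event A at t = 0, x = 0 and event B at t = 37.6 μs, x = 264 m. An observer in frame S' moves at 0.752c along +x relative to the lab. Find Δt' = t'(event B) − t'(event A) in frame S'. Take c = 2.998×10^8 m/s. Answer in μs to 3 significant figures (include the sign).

Δt' ≈ 56.0 μs

γ = 1/√(1 − 0.752²) = 1.5171
Δt' = γ(Δt − vΔx/c²) = 1.5171 × (37.6 μs − 0.752×264 m / (2.998×10^8 m/s))
= 1.5171 × (36.938 μs) = 56.0 μs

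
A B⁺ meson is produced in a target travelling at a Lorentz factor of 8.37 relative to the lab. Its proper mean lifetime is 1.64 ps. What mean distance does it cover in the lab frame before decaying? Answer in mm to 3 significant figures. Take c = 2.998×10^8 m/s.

d ≈ 4.09 mm

β = √(1 − 1/γ²) = √(1 − 1/8.37²) = 0.99284
Dilated lifetime: Δt = γτ₀ = 8.37 × 1.64 ps = 13.727 ps
d = vΔt = 0.99284c × 13.727 ps = 2.9765×10^8 m/s × 1.3727×10^-11 s = 4.09 mm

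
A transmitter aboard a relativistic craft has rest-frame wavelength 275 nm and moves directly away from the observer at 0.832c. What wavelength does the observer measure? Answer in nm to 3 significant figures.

λ_obs ≈ 908 nm

Relativistic Doppler: λ_obs = λ_src √((1+β)/(1−β))
= 275 × √(1.8320/0.16800) = 275 × 3.3022 = 908 nm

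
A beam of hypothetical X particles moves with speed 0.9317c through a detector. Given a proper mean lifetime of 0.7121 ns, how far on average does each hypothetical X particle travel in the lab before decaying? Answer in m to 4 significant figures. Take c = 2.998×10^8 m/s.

γ = 1/√(1 − 0.9317²) = 2.75309
Dilated lifetime: Δt = γτ₀ = 2.75309 × 0.7121 ns = 1.96047 ns
d = vΔt = 0.9317c × 1.96047 ns = 2.79324×10^8 m/s × 1.96047×10^-9 s = 0.5476 m

d ≈ 0.5476 m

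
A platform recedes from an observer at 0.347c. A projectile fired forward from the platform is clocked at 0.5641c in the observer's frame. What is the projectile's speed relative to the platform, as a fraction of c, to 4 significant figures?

Inverse velocity addition: u' = (u − v)/(1 − uv/c²)
= (0.5641 − 0.347)/(1 − 0.5641×0.347) = 0.2171/0.804257 = 0.2699

u' ≈ 0.2699c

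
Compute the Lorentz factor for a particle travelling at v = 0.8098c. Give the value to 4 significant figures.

γ = 1/√(1 − β²) = 1/√(1 − 0.8098²) = 1/√(0.344224) = 1.704

γ ≈ 1.704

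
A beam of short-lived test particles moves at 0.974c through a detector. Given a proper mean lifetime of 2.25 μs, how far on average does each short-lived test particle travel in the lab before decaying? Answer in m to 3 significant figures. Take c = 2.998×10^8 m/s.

d ≈ 2900 m

γ = 1/√(1 − 0.974²) = 4.4141
Dilated lifetime: Δt = γτ₀ = 4.4141 × 2.25 μs = 9.9317 μs
d = vΔt = 0.974c × 9.9317 μs = 2.9201×10^8 m/s × 9.9317×10^-6 s = 2900 m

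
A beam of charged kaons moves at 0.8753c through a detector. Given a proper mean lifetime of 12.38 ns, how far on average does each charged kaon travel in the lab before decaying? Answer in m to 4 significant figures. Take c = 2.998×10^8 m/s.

γ = 1/√(1 − 0.8753²) = 2.06791
Dilated lifetime: Δt = γτ₀ = 2.06791 × 12.38 ns = 25.6007 ns
d = vΔt = 0.8753c × 25.6007 ns = 2.62415×10^8 m/s × 2.56007×10^-8 s = 6.718 m

d ≈ 6.718 m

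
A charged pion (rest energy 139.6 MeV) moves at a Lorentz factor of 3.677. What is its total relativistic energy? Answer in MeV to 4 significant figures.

γ = 3.677 (given)
E = γm₀c² = 3.677 × 139.6 MeV = 513.3 MeV

E ≈ 513.3 MeV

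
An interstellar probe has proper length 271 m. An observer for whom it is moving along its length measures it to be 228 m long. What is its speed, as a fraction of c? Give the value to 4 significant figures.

β ≈ 0.5405

γ = L₀/L = 271/228 = 1.18860
β = √(1 − 1/γ²) = 0.5405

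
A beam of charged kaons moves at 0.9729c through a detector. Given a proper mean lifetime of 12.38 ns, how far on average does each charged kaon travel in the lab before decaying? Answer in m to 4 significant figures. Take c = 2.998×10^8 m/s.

d ≈ 15.62 m

γ = 1/√(1 − 0.9729²) = 4.32477
Dilated lifetime: Δt = γτ₀ = 4.32477 × 12.38 ns = 53.5406 ns
d = vΔt = 0.9729c × 53.5406 ns = 2.91675×10^8 m/s × 5.35406×10^-8 s = 15.62 m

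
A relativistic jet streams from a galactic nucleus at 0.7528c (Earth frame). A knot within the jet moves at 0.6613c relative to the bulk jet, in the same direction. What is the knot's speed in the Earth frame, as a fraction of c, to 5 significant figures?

Relativistic velocity addition: u = (u' + v)/(1 + u'v/c²)
= (0.6613 + 0.7528)/(1 + 0.6613×0.7528) = 1.4141/1.497827 = 0.94410

u ≈ 0.94410c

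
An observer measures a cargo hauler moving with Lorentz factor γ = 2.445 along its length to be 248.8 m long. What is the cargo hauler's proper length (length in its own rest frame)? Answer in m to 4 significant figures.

L₀ ≈ 608.3 m

γ = 2.445 (given)
L₀ = γL = 2.445 × 248.8 = 608.3 m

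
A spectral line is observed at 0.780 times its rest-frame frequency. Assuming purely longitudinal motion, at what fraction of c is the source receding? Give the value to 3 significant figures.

β ≈ 0.243

f_obs/f_src = √((1−β)/(1+β)) = 0.780  ⇒  (1−β)/(1+β) = 0.60840
β = |1 − D²|/(1 + D²) = |1 − 0.60840|/(1 + 0.60840) = 0.243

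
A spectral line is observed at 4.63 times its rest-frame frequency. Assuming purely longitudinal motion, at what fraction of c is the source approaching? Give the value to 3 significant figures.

f_obs/f_src = √((1+β)/(1−β)) = 4.63  ⇒  (1+β)/(1−β) = 21.437
β = |1 − D²|/(1 + D²) = |1 − 21.437|/(1 + 21.437) = 0.911

β ≈ 0.911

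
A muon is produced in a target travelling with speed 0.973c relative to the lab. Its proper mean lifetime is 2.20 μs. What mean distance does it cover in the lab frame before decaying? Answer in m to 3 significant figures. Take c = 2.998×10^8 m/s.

γ = 1/√(1 − 0.973²) = 4.3327
Dilated lifetime: Δt = γτ₀ = 4.3327 × 2.20 μs = 9.5319 μs
d = vΔt = 0.973c × 9.5319 μs = 2.9171×10^8 m/s × 9.5319×10^-6 s = 2780 m

d ≈ 2780 m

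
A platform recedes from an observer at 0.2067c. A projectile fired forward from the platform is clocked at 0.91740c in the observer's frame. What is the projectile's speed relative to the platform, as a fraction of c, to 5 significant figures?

Inverse velocity addition: u' = (u − v)/(1 − uv/c²)
= (0.91740 − 0.2067)/(1 − 0.91740×0.2067) = 0.71070/0.8103734 = 0.87700

u' ≈ 0.87700c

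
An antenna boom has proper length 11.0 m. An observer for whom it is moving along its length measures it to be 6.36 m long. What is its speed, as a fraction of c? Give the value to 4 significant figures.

β ≈ 0.8159

γ = L₀/L = 11.0/6.36 = 1.72956
β = √(1 − 1/γ²) = 0.8159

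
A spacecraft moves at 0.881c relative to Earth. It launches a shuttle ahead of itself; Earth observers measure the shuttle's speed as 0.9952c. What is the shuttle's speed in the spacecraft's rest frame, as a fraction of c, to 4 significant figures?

u' ≈ 0.9267c

Inverse velocity addition: u' = (u − v)/(1 − uv/c²)
= (0.9952 − 0.881)/(1 − 0.9952×0.881) = 0.1142/0.123229 = 0.9267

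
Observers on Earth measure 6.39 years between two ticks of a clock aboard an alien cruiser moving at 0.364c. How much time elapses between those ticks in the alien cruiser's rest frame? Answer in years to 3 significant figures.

τ₀ ≈ 5.95 years

γ = 1/√(1 − 0.364²) = 1.0737
Proper time: τ₀ = Δt/γ = 6.39/1.0737 = 5.95 years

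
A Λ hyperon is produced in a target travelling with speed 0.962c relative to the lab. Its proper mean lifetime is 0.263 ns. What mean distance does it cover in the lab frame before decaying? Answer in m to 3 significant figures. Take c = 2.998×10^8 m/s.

d ≈ 0.278 m

γ = 1/√(1 − 0.962²) = 3.6623
Dilated lifetime: Δt = γτ₀ = 3.6623 × 0.263 ns = 0.96320 ns
d = vΔt = 0.962c × 0.96320 ns = 2.8841×10^8 m/s × 9.6320×10^-10 s = 0.278 m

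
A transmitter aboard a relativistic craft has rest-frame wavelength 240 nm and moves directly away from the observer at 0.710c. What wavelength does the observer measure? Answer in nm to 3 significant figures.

Relativistic Doppler: λ_obs = λ_src √((1+β)/(1−β))
= 240 × √(1.7100/0.29000) = 240 × 2.4283 = 583 nm

λ_obs ≈ 583 nm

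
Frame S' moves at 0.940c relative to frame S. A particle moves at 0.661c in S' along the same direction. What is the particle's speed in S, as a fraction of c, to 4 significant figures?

Relativistic velocity addition: u = (u' + v)/(1 + u'v/c²)
= (0.661 + 0.940)/(1 + 0.661×0.940) = 1.601/1.62134 = 0.9875

u ≈ 0.9875c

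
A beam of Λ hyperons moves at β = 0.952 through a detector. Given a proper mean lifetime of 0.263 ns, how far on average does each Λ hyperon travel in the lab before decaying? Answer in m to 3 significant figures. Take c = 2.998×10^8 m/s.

γ = 1/√(1 − 0.952²) = 3.2669
Dilated lifetime: Δt = γτ₀ = 3.2669 × 0.263 ns = 0.85920 ns
d = vΔt = 0.952c × 0.85920 ns = 2.8541×10^8 m/s × 8.5920×10^-10 s = 0.245 m

d ≈ 0.245 m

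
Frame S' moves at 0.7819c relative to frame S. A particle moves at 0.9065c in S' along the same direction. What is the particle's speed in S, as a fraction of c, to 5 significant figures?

u ≈ 0.98807c

Relativistic velocity addition: u = (u' + v)/(1 + u'v/c²)
= (0.9065 + 0.7819)/(1 + 0.9065×0.7819) = 1.6884/1.708792 = 0.98807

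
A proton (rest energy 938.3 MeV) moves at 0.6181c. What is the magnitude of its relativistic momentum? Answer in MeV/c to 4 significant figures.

γ = 1/√(1 − 0.6181²) = 1.27210
p = γβm₀c = 1.27210 × 0.6181 × 938.3 MeV/c = 737.8 MeV/c

p ≈ 737.8 MeV/c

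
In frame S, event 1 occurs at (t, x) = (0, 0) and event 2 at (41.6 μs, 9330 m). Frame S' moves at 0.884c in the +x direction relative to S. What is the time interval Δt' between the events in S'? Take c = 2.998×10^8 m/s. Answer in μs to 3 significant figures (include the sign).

Δt' ≈ 30.1 μs

γ = 1/√(1 − 0.884²) = 2.1391
Δt' = γ(Δt − vΔx/c²) = 2.1391 × (41.6 μs − 0.884×9330 m / (2.998×10^8 m/s))
= 2.1391 × (14.089 μs) = 30.1 μs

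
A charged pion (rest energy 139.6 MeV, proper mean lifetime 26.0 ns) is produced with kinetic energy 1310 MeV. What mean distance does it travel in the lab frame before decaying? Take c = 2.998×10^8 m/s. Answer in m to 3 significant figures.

d ≈ 80.6 m

γ = 1 + K/(m₀c²) = 1 + 1310/139.6 = 10.384
β = √(1 − 1/γ²) = 0.99535
Dilated lifetime: γτ₀ = 10.384 × 26.0 ns = 269.98 ns
d = βc·γτ₀ = 0.99535 × (2.998×10^8 m/s) × 2.6998×10^-7 s = 80.6 m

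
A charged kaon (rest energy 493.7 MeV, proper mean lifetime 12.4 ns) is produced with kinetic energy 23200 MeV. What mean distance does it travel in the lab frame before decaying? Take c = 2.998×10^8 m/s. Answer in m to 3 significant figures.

γ = 1 + K/(m₀c²) = 1 + 23200/493.7 = 47.992
β = √(1 − 1/γ²) = 0.99978
Dilated lifetime: γτ₀ = 47.992 × 12.4 ns = 595.10 ns
d = βc·γτ₀ = 0.99978 × (2.998×10^8 m/s) × 5.9510×10^-7 s = 178 m

d ≈ 178 m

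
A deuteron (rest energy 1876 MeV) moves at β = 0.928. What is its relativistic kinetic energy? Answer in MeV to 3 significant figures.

K ≈ 3160 MeV

γ = 1/√(1 − 0.928²) = 2.6840
K = (γ − 1)m₀c² = (2.6840 − 1) × 1876 MeV = 1.6840 × 1876 MeV = 3160 MeV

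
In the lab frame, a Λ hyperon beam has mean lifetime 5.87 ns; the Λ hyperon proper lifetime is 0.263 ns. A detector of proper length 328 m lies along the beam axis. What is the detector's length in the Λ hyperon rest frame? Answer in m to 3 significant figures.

L ≈ 14.7 m

Time dilation ⇒ γ = Δt/τ₀ = 5.87/0.263 = 22.319
Length contraction: L = L₀/γ = 328/22.319 = 14.7 m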